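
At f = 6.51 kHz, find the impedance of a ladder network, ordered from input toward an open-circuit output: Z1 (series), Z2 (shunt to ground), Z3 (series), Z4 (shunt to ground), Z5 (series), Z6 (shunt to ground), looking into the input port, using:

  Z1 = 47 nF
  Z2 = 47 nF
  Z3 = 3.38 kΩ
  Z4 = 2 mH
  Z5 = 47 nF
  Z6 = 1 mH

Step 1 — Angular frequency: ω = 2π·f = 2π·6510 = 4.09e+04 rad/s.
Step 2 — Component impedances:
  Z1: Z = 1/(jωC) = -j/(ω·C) = 0 - j520.2 Ω
  Z2: Z = 1/(jωC) = -j/(ω·C) = 0 - j520.2 Ω
  Z3: Z = R = 3380 Ω
  Z4: Z = jωL = j·4.09e+04·0.002 = 0 + j81.81 Ω
  Z5: Z = 1/(jωC) = -j/(ω·C) = 0 - j520.2 Ω
  Z6: Z = jωL = j·4.09e+04·0.001 = 0 + j40.9 Ω
Step 3 — Ladder network (open output): work backward from the far end, alternating series and parallel combinations. Z_in = 78.82 - j1031 Ω = 1034∠-85.6° Ω.

Z = 78.82 - j1031 Ω = 1034∠-85.6° Ω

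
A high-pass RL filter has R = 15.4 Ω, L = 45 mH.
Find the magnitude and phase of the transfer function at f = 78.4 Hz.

Step 1 — Angular frequency: ω = 2π·78.4 = 492.6 rad/s.
Step 2 — Transfer function: H(jω) = jωL/(R + jωL).
Step 3 — Numerator jωL = j·22.17; denominator R + jωL = 15.4 + j22.17.
Step 4 — H = 0.6745 + j0.4686.
Step 5 — Magnitude: |H| = 0.8213 (-1.7 dB); phase: φ = 34.8°.

|H| = 0.8213 (-1.7 dB), φ = 34.8°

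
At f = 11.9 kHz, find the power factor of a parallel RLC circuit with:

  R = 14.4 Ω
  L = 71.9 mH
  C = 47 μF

Step 1 — Angular frequency: ω = 2π·f = 2π·1.19e+04 = 7.477e+04 rad/s.
Step 2 — Component impedances:
  R: Z = R = 14.4 Ω
  L: Z = jωL = j·7.477e+04·0.0719 = 0 + j5376 Ω
  C: Z = 1/(jωC) = -j/(ω·C) = 0 - j0.2846 Ω
Step 3 — Parallel combination: 1/Z_total = 1/R + 1/L + 1/C; Z_total = 0.005622 - j0.2845 Ω = 0.2845∠-88.9° Ω.
Step 4 — Power factor: PF = cos(φ) = Re(Z)/|Z| = 0.005622/0.2845 = 0.01976.
Step 5 — Type: Im(Z) = -0.2845 ⇒ leading (phase φ = -88.9°).

PF = 0.01976 (leading, φ = -88.9°)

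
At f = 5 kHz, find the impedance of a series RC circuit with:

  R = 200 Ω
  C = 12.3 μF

Step 1 — Angular frequency: ω = 2π·f = 2π·5000 = 3.142e+04 rad/s.
Step 2 — Component impedances:
  R: Z = R = 200 Ω
  C: Z = 1/(jωC) = -j/(ω·C) = 0 - j2.588 Ω
Step 3 — Series combination: Z_total = R + C = 200 - j2.588 Ω = 200∠-0.7° Ω.

Z = 200 - j2.588 Ω = 200∠-0.7° Ω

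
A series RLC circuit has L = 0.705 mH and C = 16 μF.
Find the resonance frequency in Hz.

Step 1 — Resonance condition Im(Z)=0 gives ω₀ = 1/√(LC).
Step 2 — ω₀ = 1/√(0.000705·1.6e-05) = 9416 rad/s.
Step 3 — f₀ = ω₀/(2π) = 1499 Hz.

f₀ = 1499 Hz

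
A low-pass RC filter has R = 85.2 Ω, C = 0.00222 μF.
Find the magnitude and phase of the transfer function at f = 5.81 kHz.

Step 1 — Angular frequency: ω = 2π·5810 = 3.651e+04 rad/s.
Step 2 — Transfer function: H(jω) = 1/(1 + jωRC).
Step 3 — Denominator: 1 + jωRC = 1 + j·3.651e+04·85.2·2.22e-09 = 1 + j0.006905.
Step 4 — H = 1 - j0.006904.
Step 5 — Magnitude: |H| = 1 (-0.0 dB); phase: φ = -0.4°.

|H| = 1 (-0.0 dB), φ = -0.4°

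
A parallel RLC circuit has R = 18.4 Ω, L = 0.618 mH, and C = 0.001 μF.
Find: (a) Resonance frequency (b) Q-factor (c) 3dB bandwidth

Step 1 — Resonance: ω₀ = 1/√(LC) = 1/√(0.000618·1e-09) = 1.272e+06 rad/s.
Step 2 — f₀ = ω₀/(2π) = 2.025e+05 Hz.
Step 3 — Parallel Q: Q = R/(ω₀L) = 18.4/(1.272e+06·0.000618) = 0.02341.
Step 4 — Bandwidth: Δω = ω₀/Q = 5.435e+07 rad/s; BW = Δω/(2π) = 8.65e+06 Hz.

(a) f₀ = 2.025e+05 Hz  (b) Q = 0.02341  (c) BW = 8.65e+06 Hz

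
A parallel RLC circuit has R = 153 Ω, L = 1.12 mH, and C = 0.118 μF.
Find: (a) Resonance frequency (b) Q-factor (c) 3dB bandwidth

Step 1 — Resonance: ω₀ = 1/√(LC) = 1/√(0.00112·1.18e-07) = 8.699e+04 rad/s.
Step 2 — f₀ = ω₀/(2π) = 1.384e+04 Hz.
Step 3 — Parallel Q: Q = R/(ω₀L) = 153/(8.699e+04·0.00112) = 1.57.
Step 4 — Bandwidth: Δω = ω₀/Q = 5.539e+04 rad/s; BW = Δω/(2π) = 8815 Hz.

(a) f₀ = 1.384e+04 Hz  (b) Q = 1.57  (c) BW = 8815 Hz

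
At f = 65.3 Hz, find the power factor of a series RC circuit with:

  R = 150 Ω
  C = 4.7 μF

Step 1 — Angular frequency: ω = 2π·f = 2π·65.3 = 410.3 rad/s.
Step 2 — Component impedances:
  R: Z = R = 150 Ω
  C: Z = 1/(jωC) = -j/(ω·C) = 0 - j518.6 Ω
Step 3 — Series combination: Z_total = R + C = 150 - j518.6 Ω = 539.8∠-73.9° Ω.
Step 4 — Power factor: PF = cos(φ) = Re(Z)/|Z| = 150/539.8 = 0.2779.
Step 5 — Type: Im(Z) = -518.6 ⇒ leading (phase φ = -73.9°).

PF = 0.2779 (leading, φ = -73.9°)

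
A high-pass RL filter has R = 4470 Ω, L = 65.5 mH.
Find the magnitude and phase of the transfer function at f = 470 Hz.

Step 1 — Angular frequency: ω = 2π·470 = 2953 rad/s.
Step 2 — Transfer function: H(jω) = jωL/(R + jωL).
Step 3 — Numerator jωL = j·193.4; denominator R + jωL = 4470 + j193.4.
Step 4 — H = 0.001869 + j0.04319.
Step 5 — Magnitude: |H| = 0.04323 (-27.3 dB); phase: φ = 87.5°.

|H| = 0.04323 (-27.3 dB), φ = 87.5°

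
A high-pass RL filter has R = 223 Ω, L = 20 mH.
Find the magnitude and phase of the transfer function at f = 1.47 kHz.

Step 1 — Angular frequency: ω = 2π·1470 = 9236 rad/s.
Step 2 — Transfer function: H(jω) = jωL/(R + jωL).
Step 3 — Numerator jωL = j·184.7; denominator R + jωL = 223 + j184.7.
Step 4 — H = 0.4069 + j0.4913.
Step 5 — Magnitude: |H| = 0.6379 (-3.9 dB); phase: φ = 50.4°.

|H| = 0.6379 (-3.9 dB), φ = 50.4°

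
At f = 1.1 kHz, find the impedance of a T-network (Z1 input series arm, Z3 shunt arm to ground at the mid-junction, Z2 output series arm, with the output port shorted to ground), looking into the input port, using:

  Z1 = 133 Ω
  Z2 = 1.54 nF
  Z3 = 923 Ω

Step 1 — Angular frequency: ω = 2π·f = 2π·1100 = 6912 rad/s.
Step 2 — Component impedances:
  Z1: Z = R = 133 Ω
  Z2: Z = 1/(jωC) = -j/(ω·C) = 0 - j9.395e+04 Ω
  Z3: Z = R = 923 Ω
Step 3 — With the output port shorted to ground, the output series arm Z2 runs from the junction to ground; the shunt arm Z3 also runs from the junction to ground. They appear in parallel: Z3 || Z2 = 922.9 - j9.067 Ω.
Step 4 — Series with input arm Z1: Z_in = Z1 + (Z3 || Z2) = 1056 - j9.067 Ω = 1056∠-0.5° Ω.

Z = 1056 - j9.067 Ω = 1056∠-0.5° Ω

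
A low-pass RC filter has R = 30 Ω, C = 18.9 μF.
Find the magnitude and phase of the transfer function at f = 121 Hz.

Step 1 — Angular frequency: ω = 2π·121 = 760.3 rad/s.
Step 2 — Transfer function: H(jω) = 1/(1 + jωRC).
Step 3 — Denominator: 1 + jωRC = 1 + j·760.3·30·1.89e-05 = 1 + j0.4311.
Step 4 — H = 0.8433 - j0.3635.
Step 5 — Magnitude: |H| = 0.9183 (-0.7 dB); phase: φ = -23.3°.

|H| = 0.9183 (-0.7 dB), φ = -23.3°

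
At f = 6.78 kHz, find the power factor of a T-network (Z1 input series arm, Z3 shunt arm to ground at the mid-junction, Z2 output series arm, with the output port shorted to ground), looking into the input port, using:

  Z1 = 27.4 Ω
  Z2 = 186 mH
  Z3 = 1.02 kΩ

Step 1 — Angular frequency: ω = 2π·f = 2π·6780 = 4.26e+04 rad/s.
Step 2 — Component impedances:
  Z1: Z = R = 27.4 Ω
  Z2: Z = jωL = j·4.26e+04·0.186 = 0 + j7924 Ω
  Z3: Z = R = 1020 Ω
Step 3 — With the output port shorted to ground, the output series arm Z2 runs from the junction to ground; the shunt arm Z3 also runs from the junction to ground. They appear in parallel: Z3 || Z2 = 1003 + j129.2 Ω.
Step 4 — Series with input arm Z1: Z_in = Z1 + (Z3 || Z2) = 1031 + j129.2 Ω = 1039∠7.1° Ω.
Step 5 — Power factor: PF = cos(φ) = Re(Z)/|Z| = 1030.77/1038.83 = 0.9922.
Step 6 — Type: Im(Z) = 129.2 ⇒ lagging (phase φ = 7.1°).

PF = 0.9922 (lagging, φ = 7.1°)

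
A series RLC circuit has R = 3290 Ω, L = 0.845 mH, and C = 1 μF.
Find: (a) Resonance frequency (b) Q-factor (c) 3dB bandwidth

Step 1 — Resonance condition Im(Z)=0 gives ω₀ = 1/√(LC).
Step 2 — ω₀ = 1/√(0.000845·1e-06) = 3.44e+04 rad/s.
Step 3 — f₀ = ω₀/(2π) = 5475 Hz.
Step 4 — Series Q: Q = ω₀L/R = 3.44e+04·0.000845/3290 = 0.008836.
Step 5 — 3dB bandwidth: Δω = ω₀/Q = 3.893e+06 rad/s; BW = Δω/(2π) = 6.197e+05 Hz.

(a) f₀ = 5475 Hz  (b) Q = 0.008836  (c) BW = 6.197e+05 Hz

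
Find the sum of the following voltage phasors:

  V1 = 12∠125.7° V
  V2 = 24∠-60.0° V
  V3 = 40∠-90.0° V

Step 1 — Convert each phasor to rectangular form:
  V1 = 12·(cos(125.7°) + j·sin(125.7°)) = -7.002 + j9.745 V
  V2 = 24·(cos(-60.0°) + j·sin(-60.0°)) = 12 - j20.78 V
  V3 = 40·(cos(-90.0°) + j·sin(-90.0°)) = 0 - j40 V
Step 2 — Sum components: V_total = 4.998 - j51.04 V.
Step 3 — Convert to polar: |V_total| = 51.28 V, ∠V_total = -84.4°.

V_total = 51.28∠-84.4° V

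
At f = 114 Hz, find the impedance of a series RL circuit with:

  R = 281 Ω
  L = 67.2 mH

Step 1 — Angular frequency: ω = 2π·f = 2π·114 = 716.3 rad/s.
Step 2 — Component impedances:
  R: Z = R = 281 Ω
  L: Z = jωL = j·716.3·0.0672 = 0 + j48.13 Ω
Step 3 — Series combination: Z_total = R + L = 281 + j48.13 Ω = 285.1∠9.7° Ω.

Z = 281 + j48.13 Ω = 285.1∠9.7° Ω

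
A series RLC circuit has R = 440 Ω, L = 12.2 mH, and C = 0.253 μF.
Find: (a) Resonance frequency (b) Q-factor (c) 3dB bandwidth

Step 1 — Resonance: ω₀ = 1/√(LC) = 1/√(0.0122·2.53e-07) = 1.8e+04 rad/s.
Step 2 — f₀ = ω₀/(2π) = 2865 Hz.
Step 3 — Series Q: Q = ω₀L/R = 1.8e+04·0.0122/440 = 0.4991.
Step 4 — Bandwidth: Δω = ω₀/Q = 3.607e+04 rad/s; BW = Δω/(2π) = 5740 Hz.

(a) f₀ = 2865 Hz  (b) Q = 0.4991  (c) BW = 5740 Hz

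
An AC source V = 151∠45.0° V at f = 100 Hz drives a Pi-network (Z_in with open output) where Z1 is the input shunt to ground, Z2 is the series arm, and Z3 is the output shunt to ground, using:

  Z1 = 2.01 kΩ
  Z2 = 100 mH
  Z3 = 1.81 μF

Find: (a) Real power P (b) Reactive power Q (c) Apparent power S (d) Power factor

Step 1 — Angular frequency: ω = 2π·f = 2π·100 = 628.3 rad/s.
Step 2 — Component impedances:
  Z1: Z = R = 2010 Ω
  Z2: Z = jωL = j·628.3·0.1 = 0 + j62.83 Ω
  Z3: Z = 1/(jωC) = -j/(ω·C) = 0 - j879.3 Ω
Step 3 — With open output, the series arm Z2 and the output shunt Z3 appear in series to ground: Z2 + Z3 = 0 - j816.5 Ω.
Step 4 — Parallel with input shunt Z1: Z_in = Z1 || (Z2 + Z3) = 284.7 - j700.8 Ω = 756.5∠-67.9° Ω.
Step 5 — Source phasor: V = 151∠45.0° V = 106.8 + j106.8 V.
Step 6 — Current: I = V / Z = -0.07765 + j0.1839 A = 0.1996∠112.9° A.
Step 7 — Complex power: S = V·I* = 11.34 - j27.93 VA.
Step 8 — Real power: P = Re(S) = 11.34 W.
Step 9 — Reactive power: Q = Im(S) = -27.93 VAR.
Step 10 — Apparent power: |S| = 30.14 VA.
Step 11 — Power factor: PF = P/|S| = 0.3763 (leading).

(a) P = 11.34 W  (b) Q = -27.93 VAR  (c) S = 30.14 VA  (d) PF = 0.3763 (leading)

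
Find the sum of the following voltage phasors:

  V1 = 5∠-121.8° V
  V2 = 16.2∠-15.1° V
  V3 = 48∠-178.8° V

Step 1 — Convert each phasor to rectangular form:
  V1 = 5·(cos(-121.8°) + j·sin(-121.8°)) = -2.635 - j4.249 V
  V2 = 16.2·(cos(-15.1°) + j·sin(-15.1°)) = 15.64 - j4.22 V
  V3 = 48·(cos(-178.8°) + j·sin(-178.8°)) = -47.99 - j1.005 V
Step 2 — Sum components: V_total = -34.98 - j9.475 V.
Step 3 — Convert to polar: |V_total| = 36.24 V, ∠V_total = -164.8°.

V_total = 36.24∠-164.8° V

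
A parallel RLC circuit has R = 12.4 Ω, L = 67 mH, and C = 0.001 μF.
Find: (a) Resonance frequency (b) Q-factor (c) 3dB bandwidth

Step 1 — Resonance: ω₀ = 1/√(LC) = 1/√(0.067·1e-09) = 1.222e+05 rad/s.
Step 2 — f₀ = ω₀/(2π) = 1.944e+04 Hz.
Step 3 — Parallel Q: Q = R/(ω₀L) = 12.4/(1.222e+05·0.067) = 0.001515.
Step 4 — Bandwidth: Δω = ω₀/Q = 8.065e+07 rad/s; BW = Δω/(2π) = 1.284e+07 Hz.

(a) f₀ = 1.944e+04 Hz  (b) Q = 0.001515  (c) BW = 1.284e+07 Hz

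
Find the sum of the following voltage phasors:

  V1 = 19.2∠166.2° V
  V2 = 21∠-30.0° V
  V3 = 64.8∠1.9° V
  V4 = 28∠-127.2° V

Step 1 — Convert each phasor to rectangular form:
  V1 = 19.2·(cos(166.2°) + j·sin(166.2°)) = -18.65 + j4.58 V
  V2 = 21·(cos(-30.0°) + j·sin(-30.0°)) = 18.19 - j10.5 V
  V3 = 64.8·(cos(1.9°) + j·sin(1.9°)) = 64.76 + j2.148 V
  V4 = 28·(cos(-127.2°) + j·sin(-127.2°)) = -16.93 - j22.3 V
Step 2 — Sum components: V_total = 47.38 - j26.07 V.
Step 3 — Convert to polar: |V_total| = 54.08 V, ∠V_total = -28.8°.

V_total = 54.08∠-28.8° V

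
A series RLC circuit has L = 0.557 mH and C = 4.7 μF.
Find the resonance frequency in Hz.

Step 1 — Resonance condition Im(Z)=0 gives ω₀ = 1/√(LC).
Step 2 — ω₀ = 1/√(0.000557·4.7e-06) = 1.954e+04 rad/s.
Step 3 — f₀ = ω₀/(2π) = 3111 Hz.

f₀ = 3111 Hz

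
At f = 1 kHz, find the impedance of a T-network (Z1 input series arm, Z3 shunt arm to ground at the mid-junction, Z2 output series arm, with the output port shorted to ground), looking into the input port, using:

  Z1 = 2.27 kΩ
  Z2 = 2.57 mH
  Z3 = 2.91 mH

Step 1 — Angular frequency: ω = 2π·f = 2π·1000 = 6283 rad/s.
Step 2 — Component impedances:
  Z1: Z = R = 2270 Ω
  Z2: Z = jωL = j·6283·0.00257 = 0 + j16.15 Ω
  Z3: Z = jωL = j·6283·0.00291 = 0 + j18.28 Ω
Step 3 — With the output port shorted to ground, the output series arm Z2 runs from the junction to ground; the shunt arm Z3 also runs from the junction to ground. They appear in parallel: Z3 || Z2 = 0 + j8.575 Ω.
Step 4 — Series with input arm Z1: Z_in = Z1 + (Z3 || Z2) = 2270 + j8.575 Ω = 2270∠0.2° Ω.

Z = 2270 + j8.575 Ω = 2270∠0.2° Ω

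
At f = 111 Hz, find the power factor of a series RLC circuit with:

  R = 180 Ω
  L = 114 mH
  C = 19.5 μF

Step 1 — Angular frequency: ω = 2π·f = 2π·111 = 697.4 rad/s.
Step 2 — Component impedances:
  R: Z = R = 180 Ω
  L: Z = jωL = j·697.4·0.114 = 0 + j79.51 Ω
  C: Z = 1/(jωC) = -j/(ω·C) = 0 - j73.53 Ω
Step 3 — Series combination: Z_total = R + L + C = 180 + j5.978 Ω = 180.1∠1.9° Ω.
Step 4 — Power factor: PF = cos(φ) = Re(Z)/|Z| = 180/180.1 = 0.9994.
Step 5 — Type: Im(Z) = 5.978 ⇒ lagging (phase φ = 1.9°).

PF = 0.9994 (lagging, φ = 1.9°)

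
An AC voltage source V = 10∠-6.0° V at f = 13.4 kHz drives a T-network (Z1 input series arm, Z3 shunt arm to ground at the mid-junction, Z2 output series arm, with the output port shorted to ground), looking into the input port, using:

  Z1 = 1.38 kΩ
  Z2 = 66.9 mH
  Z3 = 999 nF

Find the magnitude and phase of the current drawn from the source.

Step 1 — Angular frequency: ω = 2π·f = 2π·1.34e+04 = 8.419e+04 rad/s.
Step 2 — Component impedances:
  Z1: Z = R = 1380 Ω
  Z2: Z = jωL = j·8.419e+04·0.0669 = 0 + j5633 Ω
  Z3: Z = 1/(jωC) = -j/(ω·C) = 0 - j11.89 Ω
Step 3 — With the output port shorted to ground, the output series arm Z2 runs from the junction to ground; the shunt arm Z3 also runs from the junction to ground. They appear in parallel: Z3 || Z2 = 0 - j11.91 Ω.
Step 4 — Series with input arm Z1: Z_in = Z1 + (Z3 || Z2) = 1380 - j11.91 Ω = 1380∠-0.5° Ω.
Step 5 — Source phasor: V = 10∠-6.0° V = 9.945 - j1.045 V.
Step 6 — Ohm's law: I = V / Z_total = (9.945 - j1.045) / (1380 - j11.91) = 0.007213 - j0.0006952 A.
Step 7 — Convert to polar: |I| = 0.007246 A, ∠I = -5.5°.

I = 0.007246∠-5.5° A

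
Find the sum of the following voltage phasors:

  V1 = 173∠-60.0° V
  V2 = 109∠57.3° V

Step 1 — Convert each phasor to rectangular form:
  V1 = 173·(cos(-60.0°) + j·sin(-60.0°)) = 86.5 - j149.8 V
  V2 = 109·(cos(57.3°) + j·sin(57.3°)) = 58.89 + j91.72 V
Step 2 — Sum components: V_total = 145.4 - j58.1 V.
Step 3 — Convert to polar: |V_total| = 156.6 V, ∠V_total = -21.8°.

V_total = 156.6∠-21.8° V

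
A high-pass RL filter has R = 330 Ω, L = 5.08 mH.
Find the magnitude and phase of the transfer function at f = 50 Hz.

Step 1 — Angular frequency: ω = 2π·50 = 314.2 rad/s.
Step 2 — Transfer function: H(jω) = jωL/(R + jωL).
Step 3 — Numerator jωL = j·1.596; denominator R + jωL = 330 + j1.596.
Step 4 — H = 2.339e-05 + j0.004836.
Step 5 — Magnitude: |H| = 0.004836 (-46.3 dB); phase: φ = 89.7°.

|H| = 0.004836 (-46.3 dB), φ = 89.7°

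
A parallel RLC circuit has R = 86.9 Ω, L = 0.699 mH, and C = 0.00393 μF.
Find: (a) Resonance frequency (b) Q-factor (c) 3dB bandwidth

Step 1 — Resonance: ω₀ = 1/√(LC) = 1/√(0.000699·3.93e-09) = 6.033e+05 rad/s.
Step 2 — f₀ = ω₀/(2π) = 9.603e+04 Hz.
Step 3 — Parallel Q: Q = R/(ω₀L) = 86.9/(6.033e+05·0.000699) = 0.2061.
Step 4 — Bandwidth: Δω = ω₀/Q = 2.928e+06 rad/s; BW = Δω/(2π) = 4.66e+05 Hz.

(a) f₀ = 9.603e+04 Hz  (b) Q = 0.2061  (c) BW = 4.66e+05 Hz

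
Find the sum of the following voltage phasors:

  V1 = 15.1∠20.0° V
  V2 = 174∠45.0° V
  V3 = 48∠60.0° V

Step 1 — Convert each phasor to rectangular form:
  V1 = 15.1·(cos(20.0°) + j·sin(20.0°)) = 14.19 + j5.165 V
  V2 = 174·(cos(45.0°) + j·sin(45.0°)) = 123 + j123 V
  V3 = 48·(cos(60.0°) + j·sin(60.0°)) = 24 + j41.57 V
Step 2 — Sum components: V_total = 161.2 + j169.8 V.
Step 3 — Convert to polar: |V_total| = 234.1 V, ∠V_total = 46.5°.

V_total = 234.1∠46.5° V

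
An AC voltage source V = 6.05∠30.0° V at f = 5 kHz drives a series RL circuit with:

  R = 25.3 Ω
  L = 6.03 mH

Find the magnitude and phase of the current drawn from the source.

Step 1 — Angular frequency: ω = 2π·f = 2π·5000 = 3.142e+04 rad/s.
Step 2 — Component impedances:
  R: Z = R = 25.3 Ω
  L: Z = jωL = j·3.142e+04·0.00603 = 0 + j189.4 Ω
Step 3 — Series combination: Z_total = R + L = 25.3 + j189.4 Ω = 191.1∠82.4° Ω.
Step 4 — Source phasor: V = 6.05∠30.0° V = 5.239 + j3.025 V.
Step 5 — Ohm's law: I = V / Z_total = (5.239 + j3.025) / (25.3 + j189.4) = 0.01932 - j0.02508 A.
Step 6 — Convert to polar: |I| = 0.03166 A, ∠I = -52.4°.

I = 0.03166∠-52.4° A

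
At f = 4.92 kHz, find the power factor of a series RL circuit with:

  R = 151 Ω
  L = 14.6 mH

Step 1 — Angular frequency: ω = 2π·f = 2π·4920 = 3.091e+04 rad/s.
Step 2 — Component impedances:
  R: Z = R = 151 Ω
  L: Z = jωL = j·3.091e+04·0.0146 = 0 + j451.3 Ω
Step 3 — Series combination: Z_total = R + L = 151 + j451.3 Ω = 475.9∠71.5° Ω.
Step 4 — Power factor: PF = cos(φ) = Re(Z)/|Z| = 151/475.9 = 0.3173.
Step 5 — Type: Im(Z) = 451.3 ⇒ lagging (phase φ = 71.5°).

PF = 0.3173 (lagging, φ = 71.5°)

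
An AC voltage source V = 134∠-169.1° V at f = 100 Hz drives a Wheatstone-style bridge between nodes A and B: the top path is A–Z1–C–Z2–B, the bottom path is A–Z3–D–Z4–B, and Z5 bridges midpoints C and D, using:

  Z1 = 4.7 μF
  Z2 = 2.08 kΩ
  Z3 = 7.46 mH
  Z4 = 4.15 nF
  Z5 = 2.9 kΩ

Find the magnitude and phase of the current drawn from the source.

Step 1 — Angular frequency: ω = 2π·f = 2π·100 = 628.3 rad/s.
Step 2 — Component impedances:
  Z1: Z = 1/(jωC) = -j/(ω·C) = 0 - j338.6 Ω
  Z2: Z = R = 2080 Ω
  Z3: Z = jωL = j·628.3·0.00746 = 0 + j4.687 Ω
  Z4: Z = 1/(jωC) = -j/(ω·C) = 0 - j3.835e+05 Ω
  Z5: Z = R = 2900 Ω
Step 3 — Bridge requires nodal analysis (the Z5 bridge couples midpoints C and D, so the two paths cannot be reduced to a simple series/parallel combination). Setting node B to ground and injecting 1 A at node A, the 3-node admittance system at A, C, D solves to V_A = Z_AB = 2115 - j345.5 Ω = 2143∠-9.3° Ω.
Step 4 — Source phasor: V = 134∠-169.1° V = -131.6 - j25.34 V.
Step 5 — Ohm's law: I = V / Z_total = (-131.6 - j25.34) / (2115 - j345.5) = -0.05868 - j0.02156 A.
Step 6 — Convert to polar: |I| = 0.06252 A, ∠I = -159.8°.

I = 0.06252∠-159.8° A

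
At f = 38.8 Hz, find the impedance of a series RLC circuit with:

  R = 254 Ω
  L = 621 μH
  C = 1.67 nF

Step 1 — Angular frequency: ω = 2π·f = 2π·38.8 = 243.8 rad/s.
Step 2 — Component impedances:
  R: Z = R = 254 Ω
  L: Z = jωL = j·243.8·0.000621 = 0 + j0.1514 Ω
  C: Z = 1/(jωC) = -j/(ω·C) = 0 - j2.456e+06 Ω
Step 3 — Series combination: Z_total = R + L + C = 254 - j2.456e+06 Ω = 2.456e+06∠-90.0° Ω.

Z = 254 - j2.456e+06 Ω = 2.456e+06∠-90.0° Ω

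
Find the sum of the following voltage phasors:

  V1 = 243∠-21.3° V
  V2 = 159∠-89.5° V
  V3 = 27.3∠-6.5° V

Step 1 — Convert each phasor to rectangular form:
  V1 = 243·(cos(-21.3°) + j·sin(-21.3°)) = 226.4 - j88.27 V
  V2 = 159·(cos(-89.5°) + j·sin(-89.5°)) = 1.388 - j159 V
  V3 = 27.3·(cos(-6.5°) + j·sin(-6.5°)) = 27.12 - j3.09 V
Step 2 — Sum components: V_total = 254.9 - j250.4 V.
Step 3 — Convert to polar: |V_total| = 357.3 V, ∠V_total = -44.5°.

V_total = 357.3∠-44.5° V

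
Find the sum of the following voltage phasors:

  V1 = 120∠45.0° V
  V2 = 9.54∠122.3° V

Step 1 — Convert each phasor to rectangular form:
  V1 = 120·(cos(45.0°) + j·sin(45.0°)) = 84.85 + j84.85 V
  V2 = 9.54·(cos(122.3°) + j·sin(122.3°)) = -5.098 + j8.064 V
Step 2 — Sum components: V_total = 79.76 + j92.92 V.
Step 3 — Convert to polar: |V_total| = 122.5 V, ∠V_total = 49.4°.

V_total = 122.5∠49.4° V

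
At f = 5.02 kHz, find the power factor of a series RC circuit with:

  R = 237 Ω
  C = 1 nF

Step 1 — Angular frequency: ω = 2π·f = 2π·5020 = 3.154e+04 rad/s.
Step 2 — Component impedances:
  R: Z = R = 237 Ω
  C: Z = 1/(jωC) = -j/(ω·C) = 0 - j3.17e+04 Ω
Step 3 — Series combination: Z_total = R + C = 237 - j3.17e+04 Ω = 3.171e+04∠-89.6° Ω.
Step 4 — Power factor: PF = cos(φ) = Re(Z)/|Z| = 237/31705 = 0.007475.
Step 5 — Type: Im(Z) = -3.17e+04 ⇒ leading (phase φ = -89.6°).

PF = 0.007475 (leading, φ = -89.6°)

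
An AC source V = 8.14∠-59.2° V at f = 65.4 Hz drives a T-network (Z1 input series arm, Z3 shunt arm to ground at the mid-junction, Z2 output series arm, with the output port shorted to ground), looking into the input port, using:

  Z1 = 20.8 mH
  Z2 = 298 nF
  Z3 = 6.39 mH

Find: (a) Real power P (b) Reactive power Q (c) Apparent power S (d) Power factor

Step 1 — Angular frequency: ω = 2π·f = 2π·65.4 = 410.9 rad/s.
Step 2 — Component impedances:
  Z1: Z = jωL = j·410.9·0.0208 = 0 + j8.547 Ω
  Z2: Z = 1/(jωC) = -j/(ω·C) = 0 - j8166 Ω
  Z3: Z = jωL = j·410.9·0.00639 = 0 + j2.626 Ω
Step 3 — With the output port shorted to ground, the output series arm Z2 runs from the junction to ground; the shunt arm Z3 also runs from the junction to ground. They appear in parallel: Z3 || Z2 = 0 + j2.627 Ω.
Step 4 — Series with input arm Z1: Z_in = Z1 + (Z3 || Z2) = 0 + j11.17 Ω = 11.17∠90.0° Ω.
Step 5 — Source phasor: V = 8.14∠-59.2° V = 4.168 - j6.992 V.
Step 6 — Current: I = V / Z = -0.6257 - j0.373 A = 0.7285∠-149.2° A.
Step 7 — Complex power: S = V·I* = 0 + j5.93 VA.
Step 8 — Real power: P = Re(S) = 0 W.
Step 9 — Reactive power: Q = Im(S) = 5.93 VAR.
Step 10 — Apparent power: |S| = 5.93 VA.
Step 11 — Power factor: PF = P/|S| = 0 (lagging).

(a) P = 0 W  (b) Q = 5.93 VAR  (c) S = 5.93 VA  (d) PF = 0 (lagging)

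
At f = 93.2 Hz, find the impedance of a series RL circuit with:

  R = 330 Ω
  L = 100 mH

Step 1 — Angular frequency: ω = 2π·f = 2π·93.2 = 585.6 rad/s.
Step 2 — Component impedances:
  R: Z = R = 330 Ω
  L: Z = jωL = j·585.6·0.1 = 0 + j58.56 Ω
Step 3 — Series combination: Z_total = R + L = 330 + j58.56 Ω = 335.2∠10.1° Ω.

Z = 330 + j58.56 Ω = 335.2∠10.1° Ω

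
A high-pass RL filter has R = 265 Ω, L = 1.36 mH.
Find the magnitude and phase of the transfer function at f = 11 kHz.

Step 1 — Angular frequency: ω = 2π·1.1e+04 = 6.912e+04 rad/s.
Step 2 — Transfer function: H(jω) = jωL/(R + jωL).
Step 3 — Numerator jωL = j·94; denominator R + jωL = 265 + j94.
Step 4 — H = 0.1118 + j0.3151.
Step 5 — Magnitude: |H| = 0.3343 (-9.5 dB); phase: φ = 70.5°.

|H| = 0.3343 (-9.5 dB), φ = 70.5°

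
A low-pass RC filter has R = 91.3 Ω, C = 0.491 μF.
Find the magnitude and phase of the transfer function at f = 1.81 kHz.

Step 1 — Angular frequency: ω = 2π·1810 = 1.137e+04 rad/s.
Step 2 — Transfer function: H(jω) = 1/(1 + jωRC).
Step 3 — Denominator: 1 + jωRC = 1 + j·1.137e+04·91.3·4.91e-07 = 1 + j0.5098.
Step 4 — H = 0.7937 - j0.4046.
Step 5 — Magnitude: |H| = 0.8909 (-1.0 dB); phase: φ = -27.0°.

|H| = 0.8909 (-1.0 dB), φ = -27.0°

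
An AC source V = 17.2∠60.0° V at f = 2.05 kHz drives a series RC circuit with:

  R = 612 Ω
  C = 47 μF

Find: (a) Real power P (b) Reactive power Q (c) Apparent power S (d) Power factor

Step 1 — Angular frequency: ω = 2π·f = 2π·2050 = 1.288e+04 rad/s.
Step 2 — Component impedances:
  R: Z = R = 612 Ω
  C: Z = 1/(jωC) = -j/(ω·C) = 0 - j1.652 Ω
Step 3 — Series combination: Z_total = R + C = 612 - j1.652 Ω = 612∠-0.2° Ω.
Step 4 — Source phasor: V = 17.2∠60.0° V = 8.6 + j14.9 V.
Step 5 — Current: I = V / Z = 0.01399 + j0.02438 A = 0.0281∠60.2° A.
Step 6 — Complex power: S = V·I* = 0.4834 - j0.001305 VA.
Step 7 — Real power: P = Re(S) = 0.4834 W.
Step 8 — Reactive power: Q = Im(S) = -0.001305 VAR.
Step 9 — Apparent power: |S| = 0.4834 VA.
Step 10 — Power factor: PF = P/|S| = 1 (leading).

(a) P = 0.4834 W  (b) Q = -0.001305 VAR  (c) S = 0.4834 VA  (d) PF = 1 (leading)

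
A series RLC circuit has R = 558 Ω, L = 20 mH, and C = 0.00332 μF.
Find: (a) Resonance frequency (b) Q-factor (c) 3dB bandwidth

Step 1 — Resonance condition Im(Z)=0 gives ω₀ = 1/√(LC).
Step 2 — ω₀ = 1/√(0.02·3.32e-09) = 1.227e+05 rad/s.
Step 3 — f₀ = ω₀/(2π) = 1.953e+04 Hz.
Step 4 — Series Q: Q = ω₀L/R = 1.227e+05·0.02/558 = 4.399.
Step 5 — 3dB bandwidth: Δω = ω₀/Q = 2.79e+04 rad/s; BW = Δω/(2π) = 4440 Hz.

(a) f₀ = 1.953e+04 Hz  (b) Q = 4.399  (c) BW = 4440 Hz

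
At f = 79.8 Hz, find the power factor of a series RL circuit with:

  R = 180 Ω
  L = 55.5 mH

Step 1 — Angular frequency: ω = 2π·f = 2π·79.8 = 501.4 rad/s.
Step 2 — Component impedances:
  R: Z = R = 180 Ω
  L: Z = jωL = j·501.4·0.0555 = 0 + j27.83 Ω
Step 3 — Series combination: Z_total = R + L = 180 + j27.83 Ω = 182.1∠8.8° Ω.
Step 4 — Power factor: PF = cos(φ) = Re(Z)/|Z| = 180/182.14 = 0.9883.
Step 5 — Type: Im(Z) = 27.83 ⇒ lagging (phase φ = 8.8°).

PF = 0.9883 (lagging, φ = 8.8°)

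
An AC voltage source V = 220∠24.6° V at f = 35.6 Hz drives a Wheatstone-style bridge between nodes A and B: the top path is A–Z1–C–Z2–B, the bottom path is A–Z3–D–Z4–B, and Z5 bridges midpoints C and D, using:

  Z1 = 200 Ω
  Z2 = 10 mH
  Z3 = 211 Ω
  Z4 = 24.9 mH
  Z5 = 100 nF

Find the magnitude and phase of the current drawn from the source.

Step 1 — Angular frequency: ω = 2π·f = 2π·35.6 = 223.7 rad/s.
Step 2 — Component impedances:
  Z1: Z = R = 200 Ω
  Z2: Z = jωL = j·223.7·0.01 = 0 + j2.237 Ω
  Z3: Z = R = 211 Ω
  Z4: Z = jωL = j·223.7·0.0249 = 0 + j5.57 Ω
  Z5: Z = 1/(jωC) = -j/(ω·C) = 0 - j4.471e+04 Ω
Step 3 — Bridge requires nodal analysis (the Z5 bridge couples midpoints C and D, so the two paths cannot be reduced to a simple series/parallel combination). Setting node B to ground and injecting 1 A at node A, the 3-node admittance system at A, C, D solves to V_A = Z_AB = 102.7 + j1.908 Ω = 102.7∠1.1° Ω.
Step 4 — Source phasor: V = 220∠24.6° V = 200 + j91.58 V.
Step 5 — Ohm's law: I = V / Z_total = (200 + j91.58) / (102.7 + j1.908) = 1.964 + j0.8554 A.
Step 6 — Convert to polar: |I| = 2.142 A, ∠I = 23.5°.

I = 2.142∠23.5° A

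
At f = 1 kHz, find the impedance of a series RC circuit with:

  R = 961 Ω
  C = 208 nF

Step 1 — Angular frequency: ω = 2π·f = 2π·1000 = 6283 rad/s.
Step 2 — Component impedances:
  R: Z = R = 961 Ω
  C: Z = 1/(jωC) = -j/(ω·C) = 0 - j765.2 Ω
Step 3 — Series combination: Z_total = R + C = 961 - j765.2 Ω = 1228∠-38.5° Ω.

Z = 961 - j765.2 Ω = 1228∠-38.5° Ω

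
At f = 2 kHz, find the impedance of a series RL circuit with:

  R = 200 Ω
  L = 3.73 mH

Step 1 — Angular frequency: ω = 2π·f = 2π·2000 = 1.257e+04 rad/s.
Step 2 — Component impedances:
  R: Z = R = 200 Ω
  L: Z = jωL = j·1.257e+04·0.00373 = 0 + j46.87 Ω
Step 3 — Series combination: Z_total = R + L = 200 + j46.87 Ω = 205.4∠13.2° Ω.

Z = 200 + j46.87 Ω = 205.4∠13.2° Ω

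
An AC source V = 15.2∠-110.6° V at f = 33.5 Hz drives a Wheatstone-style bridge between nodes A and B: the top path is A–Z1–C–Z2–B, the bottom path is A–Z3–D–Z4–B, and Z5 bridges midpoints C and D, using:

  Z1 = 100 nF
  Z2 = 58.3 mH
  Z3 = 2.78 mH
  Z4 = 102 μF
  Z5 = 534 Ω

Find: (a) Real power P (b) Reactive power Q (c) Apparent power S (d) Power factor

Step 1 — Angular frequency: ω = 2π·f = 2π·33.5 = 210.5 rad/s.
Step 2 — Component impedances:
  Z1: Z = 1/(jωC) = -j/(ω·C) = 0 - j4.751e+04 Ω
  Z2: Z = jωL = j·210.5·0.0583 = 0 + j12.27 Ω
  Z3: Z = jωL = j·210.5·0.00278 = 0 + j0.5852 Ω
  Z4: Z = 1/(jωC) = -j/(ω·C) = 0 - j46.58 Ω
  Z5: Z = R = 534 Ω
Step 3 — Bridge requires nodal analysis (the Z5 bridge couples midpoints C and D, so the two paths cannot be reduced to a simple series/parallel combination). Setting node B to ground and injecting 1 A at node A, the 3-node admittance system at A, C, D solves to V_A = Z_AB = 4.04 - j45.69 Ω = 45.87∠-84.9° Ω.
Step 4 — Source phasor: V = 15.2∠-110.6° V = -5.348 - j14.23 V.
Step 5 — Current: I = V / Z = 0.2987 - j0.1435 A = 0.3314∠-25.7° A.
Step 6 — Complex power: S = V·I* = 0.4437 - j5.018 VA.
Step 7 — Real power: P = Re(S) = 0.4437 W.
Step 8 — Reactive power: Q = Im(S) = -5.018 VAR.
Step 9 — Apparent power: |S| = 5.037 VA.
Step 10 — Power factor: PF = P/|S| = 0.08809 (leading).

(a) P = 0.4437 W  (b) Q = -5.018 VAR  (c) S = 5.037 VA  (d) PF = 0.08809 (leading)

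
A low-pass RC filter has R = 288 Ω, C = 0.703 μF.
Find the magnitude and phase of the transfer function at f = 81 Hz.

Step 1 — Angular frequency: ω = 2π·81 = 508.9 rad/s.
Step 2 — Transfer function: H(jω) = 1/(1 + jωRC).
Step 3 — Denominator: 1 + jωRC = 1 + j·508.9·288·7.03e-07 = 1 + j0.103.
Step 4 — H = 0.9895 - j0.102.
Step 5 — Magnitude: |H| = 0.9947 (-0.0 dB); phase: φ = -5.9°.

|H| = 0.9947 (-0.0 dB), φ = -5.9°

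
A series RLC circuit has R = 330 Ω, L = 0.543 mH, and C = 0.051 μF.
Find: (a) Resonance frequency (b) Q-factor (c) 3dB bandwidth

Step 1 — Resonance condition Im(Z)=0 gives ω₀ = 1/√(LC).
Step 2 — ω₀ = 1/√(0.000543·5.1e-08) = 1.9e+05 rad/s.
Step 3 — f₀ = ω₀/(2π) = 3.024e+04 Hz.
Step 4 — Series Q: Q = ω₀L/R = 1.9e+05·0.000543/330 = 0.3127.
Step 5 — 3dB bandwidth: Δω = ω₀/Q = 6.077e+05 rad/s; BW = Δω/(2π) = 9.672e+04 Hz.

(a) f₀ = 3.024e+04 Hz  (b) Q = 0.3127  (c) BW = 9.672e+04 Hz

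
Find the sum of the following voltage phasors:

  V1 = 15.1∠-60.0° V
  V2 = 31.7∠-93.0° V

Step 1 — Convert each phasor to rectangular form:
  V1 = 15.1·(cos(-60.0°) + j·sin(-60.0°)) = 7.55 - j13.08 V
  V2 = 31.7·(cos(-93.0°) + j·sin(-93.0°)) = -1.659 - j31.66 V
Step 2 — Sum components: V_total = 5.891 - j44.73 V.
Step 3 — Convert to polar: |V_total| = 45.12 V, ∠V_total = -82.5°.

V_total = 45.12∠-82.5° V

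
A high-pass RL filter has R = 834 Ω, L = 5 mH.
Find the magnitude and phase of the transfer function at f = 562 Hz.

Step 1 — Angular frequency: ω = 2π·562 = 3531 rad/s.
Step 2 — Transfer function: H(jω) = jωL/(R + jωL).
Step 3 — Numerator jωL = j·17.66; denominator R + jωL = 834 + j17.66.
Step 4 — H = 0.000448 + j0.02116.
Step 5 — Magnitude: |H| = 0.02117 (-33.5 dB); phase: φ = 88.8°.

|H| = 0.02117 (-33.5 dB), φ = 88.8°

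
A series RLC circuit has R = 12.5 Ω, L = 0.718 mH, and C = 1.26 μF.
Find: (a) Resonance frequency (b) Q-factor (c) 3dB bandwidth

Step 1 — Resonance: ω₀ = 1/√(LC) = 1/√(0.000718·1.26e-06) = 3.325e+04 rad/s.
Step 2 — f₀ = ω₀/(2π) = 5291 Hz.
Step 3 — Series Q: Q = ω₀L/R = 3.325e+04·0.000718/12.5 = 1.91.
Step 4 — Bandwidth: Δω = ω₀/Q = 1.741e+04 rad/s; BW = Δω/(2π) = 2771 Hz.

(a) f₀ = 5291 Hz  (b) Q = 1.91  (c) BW = 2771 Hz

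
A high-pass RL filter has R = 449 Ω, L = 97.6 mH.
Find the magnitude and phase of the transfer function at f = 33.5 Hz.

Step 1 — Angular frequency: ω = 2π·33.5 = 210.5 rad/s.
Step 2 — Transfer function: H(jω) = jωL/(R + jωL).
Step 3 — Numerator jωL = j·20.54; denominator R + jωL = 449 + j20.54.
Step 4 — H = 0.002089 + j0.04566.
Step 5 — Magnitude: |H| = 0.04571 (-26.8 dB); phase: φ = 87.4°.

|H| = 0.04571 (-26.8 dB), φ = 87.4°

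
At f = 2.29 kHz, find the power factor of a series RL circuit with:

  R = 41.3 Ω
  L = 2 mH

Step 1 — Angular frequency: ω = 2π·f = 2π·2290 = 1.439e+04 rad/s.
Step 2 — Component impedances:
  R: Z = R = 41.3 Ω
  L: Z = jωL = j·1.439e+04·0.002 = 0 + j28.78 Ω
Step 3 — Series combination: Z_total = R + L = 41.3 + j28.78 Ω = 50.34∠34.9° Ω.
Step 4 — Power factor: PF = cos(φ) = Re(Z)/|Z| = 41.3/50.337 = 0.8205.
Step 5 — Type: Im(Z) = 28.78 ⇒ lagging (phase φ = 34.9°).

PF = 0.8205 (lagging, φ = 34.9°)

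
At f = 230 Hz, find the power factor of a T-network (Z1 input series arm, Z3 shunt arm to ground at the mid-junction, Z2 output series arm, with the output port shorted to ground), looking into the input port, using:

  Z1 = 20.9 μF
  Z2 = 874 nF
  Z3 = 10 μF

Step 1 — Angular frequency: ω = 2π·f = 2π·230 = 1445 rad/s.
Step 2 — Component impedances:
  Z1: Z = 1/(jωC) = -j/(ω·C) = 0 - j33.11 Ω
  Z2: Z = 1/(jωC) = -j/(ω·C) = 0 - j791.7 Ω
  Z3: Z = 1/(jωC) = -j/(ω·C) = 0 - j69.2 Ω
Step 3 — With the output port shorted to ground, the output series arm Z2 runs from the junction to ground; the shunt arm Z3 also runs from the junction to ground. They appear in parallel: Z3 || Z2 = 0 - j63.64 Ω.
Step 4 — Series with input arm Z1: Z_in = Z1 + (Z3 || Z2) = 0 - j96.75 Ω = 96.75∠-90.0° Ω.
Step 5 — Power factor: PF = cos(φ) = Re(Z)/|Z| = 0/96.75 = 0.
Step 6 — Type: Im(Z) = -96.75 ⇒ leading (phase φ = -90.0°).

PF = 0 (leading, φ = -90.0°)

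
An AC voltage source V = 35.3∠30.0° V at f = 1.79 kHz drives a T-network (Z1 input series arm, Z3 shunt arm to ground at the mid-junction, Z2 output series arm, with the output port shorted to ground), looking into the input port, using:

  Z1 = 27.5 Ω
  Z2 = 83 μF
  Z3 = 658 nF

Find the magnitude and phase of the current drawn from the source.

Step 1 — Angular frequency: ω = 2π·f = 2π·1790 = 1.125e+04 rad/s.
Step 2 — Component impedances:
  Z1: Z = R = 27.5 Ω
  Z2: Z = 1/(jωC) = -j/(ω·C) = 0 - j1.071 Ω
  Z3: Z = 1/(jωC) = -j/(ω·C) = 0 - j135.1 Ω
Step 3 — With the output port shorted to ground, the output series arm Z2 runs from the junction to ground; the shunt arm Z3 also runs from the junction to ground. They appear in parallel: Z3 || Z2 = 0 - j1.063 Ω.
Step 4 — Series with input arm Z1: Z_in = Z1 + (Z3 || Z2) = 27.5 - j1.063 Ω = 27.52∠-2.2° Ω.
Step 5 — Source phasor: V = 35.3∠30.0° V = 30.57 + j17.65 V.
Step 6 — Ohm's law: I = V / Z_total = (30.57 + j17.65) / (27.5 - j1.063) = 1.085 + j0.6838 A.
Step 7 — Convert to polar: |I| = 1.283 A, ∠I = 32.2°.

I = 1.283∠32.2° A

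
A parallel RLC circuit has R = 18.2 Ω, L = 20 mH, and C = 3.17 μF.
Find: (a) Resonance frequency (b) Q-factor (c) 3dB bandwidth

Step 1 — Resonance: ω₀ = 1/√(LC) = 1/√(0.02·3.17e-06) = 3972 rad/s.
Step 2 — f₀ = ω₀/(2π) = 632.1 Hz.
Step 3 — Parallel Q: Q = R/(ω₀L) = 18.2/(3972·0.02) = 0.2291.
Step 4 — Bandwidth: Δω = ω₀/Q = 1.733e+04 rad/s; BW = Δω/(2π) = 2759 Hz.

(a) f₀ = 632.1 Hz  (b) Q = 0.2291  (c) BW = 2759 Hz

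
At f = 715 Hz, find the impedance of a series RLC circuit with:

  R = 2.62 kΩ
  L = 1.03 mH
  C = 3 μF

Step 1 — Angular frequency: ω = 2π·f = 2π·715 = 4492 rad/s.
Step 2 — Component impedances:
  R: Z = R = 2620 Ω
  L: Z = jωL = j·4492·0.00103 = 0 + j4.627 Ω
  C: Z = 1/(jωC) = -j/(ω·C) = 0 - j74.2 Ω
Step 3 — Series combination: Z_total = R + L + C = 2620 - j69.57 Ω = 2621∠-1.5° Ω.

Z = 2620 - j69.57 Ω = 2621∠-1.5° Ω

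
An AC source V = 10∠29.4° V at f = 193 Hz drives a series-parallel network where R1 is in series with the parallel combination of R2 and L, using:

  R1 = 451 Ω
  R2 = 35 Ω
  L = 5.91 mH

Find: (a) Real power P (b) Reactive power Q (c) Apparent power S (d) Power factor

Step 1 — Angular frequency: ω = 2π·f = 2π·193 = 1213 rad/s.
Step 2 — Component impedances:
  R1: Z = R = 451 Ω
  R2: Z = R = 35 Ω
  L: Z = jωL = j·1213·0.00591 = 0 + j7.167 Ω
Step 3 — Parallel branch: R2 || L = 1/(1/R2 + 1/L) = 1.408 + j6.878 Ω.
Step 4 — Series with R1: Z_total = R1 + (R2 || L) = 452.4 + j6.878 Ω = 452.5∠0.9° Ω.
Step 5 — Source phasor: V = 10∠29.4° V = 8.712 + j4.909 V.
Step 6 — Current: I = V / Z = 0.01942 + j0.01056 A = 0.0221∠28.5° A.
Step 7 — Complex power: S = V·I* = 0.221 + j0.00336 VA.
Step 8 — Real power: P = Re(S) = 0.221 W.
Step 9 — Reactive power: Q = Im(S) = 0.00336 VAR.
Step 10 — Apparent power: |S| = 0.221 VA.
Step 11 — Power factor: PF = P/|S| = 0.9999 (lagging).

(a) P = 0.221 W  (b) Q = 0.00336 VAR  (c) S = 0.221 VA  (d) PF = 0.9999 (lagging)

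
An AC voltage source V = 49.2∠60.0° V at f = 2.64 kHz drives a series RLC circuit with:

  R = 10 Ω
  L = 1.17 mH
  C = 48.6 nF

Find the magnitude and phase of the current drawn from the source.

Step 1 — Angular frequency: ω = 2π·f = 2π·2640 = 1.659e+04 rad/s.
Step 2 — Component impedances:
  R: Z = R = 10 Ω
  L: Z = jωL = j·1.659e+04·0.00117 = 0 + j19.41 Ω
  C: Z = 1/(jωC) = -j/(ω·C) = 0 - j1240 Ω
Step 3 — Series combination: Z_total = R + L + C = 10 - j1221 Ω = 1221∠-89.5° Ω.
Step 4 — Source phasor: V = 49.2∠60.0° V = 24.6 + j42.61 V.
Step 5 — Ohm's law: I = V / Z_total = (24.6 + j42.61) / (10 - j1221) = -0.03473 + j0.02043 A.
Step 6 — Convert to polar: |I| = 0.04029 A, ∠I = 149.5°.

I = 0.04029∠149.5° A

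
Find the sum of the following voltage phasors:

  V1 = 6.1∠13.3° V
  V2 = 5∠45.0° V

Step 1 — Convert each phasor to rectangular form:
  V1 = 6.1·(cos(13.3°) + j·sin(13.3°)) = 5.936 + j1.403 V
  V2 = 5·(cos(45.0°) + j·sin(45.0°)) = 3.536 + j3.536 V
Step 2 — Sum components: V_total = 9.472 + j4.939 V.
Step 3 — Convert to polar: |V_total| = 10.68 V, ∠V_total = 27.5°.

V_total = 10.68∠27.5° V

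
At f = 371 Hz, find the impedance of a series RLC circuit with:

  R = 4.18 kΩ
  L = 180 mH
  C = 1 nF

Step 1 — Angular frequency: ω = 2π·f = 2π·371 = 2331 rad/s.
Step 2 — Component impedances:
  R: Z = R = 4180 Ω
  L: Z = jωL = j·2331·0.18 = 0 + j419.6 Ω
  C: Z = 1/(jωC) = -j/(ω·C) = 0 - j4.29e+05 Ω
Step 3 — Series combination: Z_total = R + L + C = 4180 - j4.286e+05 Ω = 4.286e+05∠-89.4° Ω.

Z = 4180 - j4.286e+05 Ω = 4.286e+05∠-89.4° Ω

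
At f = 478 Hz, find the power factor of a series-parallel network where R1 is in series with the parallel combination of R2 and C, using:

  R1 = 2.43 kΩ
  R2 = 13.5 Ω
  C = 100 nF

Step 1 — Angular frequency: ω = 2π·f = 2π·478 = 3003 rad/s.
Step 2 — Component impedances:
  R1: Z = R = 2430 Ω
  R2: Z = R = 13.5 Ω
  C: Z = 1/(jωC) = -j/(ω·C) = 0 - j3330 Ω
Step 3 — Parallel branch: R2 || C = 1/(1/R2 + 1/C) = 13.5 - j0.05474 Ω.
Step 4 — Series with R1: Z_total = R1 + (R2 || C) = 2443 - j0.05474 Ω = 2443∠-0.0° Ω.
Step 5 — Power factor: PF = cos(φ) = Re(Z)/|Z| = 2443/2443 = 1.
Step 6 — Type: Im(Z) = -0.05474 ⇒ leading (phase φ = -0.0°).

PF = 1 (leading, φ = -0.0°)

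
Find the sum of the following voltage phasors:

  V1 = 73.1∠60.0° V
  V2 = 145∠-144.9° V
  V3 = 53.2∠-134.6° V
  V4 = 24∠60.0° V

Step 1 — Convert each phasor to rectangular form:
  V1 = 73.1·(cos(60.0°) + j·sin(60.0°)) = 36.55 + j63.31 V
  V2 = 145·(cos(-144.9°) + j·sin(-144.9°)) = -118.6 - j83.38 V
  V3 = 53.2·(cos(-134.6°) + j·sin(-134.6°)) = -37.35 - j37.88 V
  V4 = 24·(cos(60.0°) + j·sin(60.0°)) = 12 + j20.78 V
Step 2 — Sum components: V_total = -107.4 - j37.16 V.
Step 3 — Convert to polar: |V_total| = 113.7 V, ∠V_total = -160.9°.

V_total = 113.7∠-160.9° V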